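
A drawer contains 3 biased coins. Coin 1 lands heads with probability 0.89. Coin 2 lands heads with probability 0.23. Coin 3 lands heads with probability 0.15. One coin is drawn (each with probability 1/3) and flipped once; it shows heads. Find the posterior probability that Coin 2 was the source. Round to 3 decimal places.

Posterior probability ≈ 0.181

P(heads|C1) = 0.89; P(heads|C2) = 0.23; P(heads|C3) = 0.15.
Prior × likelihood for each source: 0.333333·0.89=0.2967, 0.333333·0.23=0.07667, 0.333333·0.15=0.05000. Summing gives P(heads) = 0.42333.
P(Coin 2 | heads) = 0.07667 / 0.42333 = 0.181.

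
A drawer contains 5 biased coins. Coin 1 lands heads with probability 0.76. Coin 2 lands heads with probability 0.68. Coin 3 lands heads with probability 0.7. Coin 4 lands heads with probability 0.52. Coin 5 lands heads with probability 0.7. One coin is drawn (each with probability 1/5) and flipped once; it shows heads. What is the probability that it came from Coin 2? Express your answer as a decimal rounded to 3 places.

Posterior probability ≈ 0.202

P(heads|C1) = 0.76; P(heads|C2) = 0.68; P(heads|C3) = 0.7; P(heads|C4) = 0.52; P(heads|C5) = 0.7.
Prior × likelihood for each source: 0.2·0.76=0.1520, 0.2·0.68=0.1360, 0.2·0.7=0.1400, 0.2·0.52=0.1040, 0.2·0.7=0.1400. Summing gives P(heads) = 0.67200.
P(Coin 2 | heads) = 0.1360 / 0.67200 = 0.202.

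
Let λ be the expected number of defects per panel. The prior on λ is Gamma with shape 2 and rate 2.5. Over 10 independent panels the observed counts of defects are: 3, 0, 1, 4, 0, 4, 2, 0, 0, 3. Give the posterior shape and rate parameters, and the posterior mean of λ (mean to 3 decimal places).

Total count ∑xᵢ = 17 over n = 10 panels.
Gamma is conjugate to the Poisson likelihood: posterior is Gamma(shape = 2+17 = 19, rate = 2.5+10 = 12.5).
E[λ | data] = 19/12.5 = 1.520.

Posterior: Gamma(shape=19, rate=12.5); mean ≈ 1.520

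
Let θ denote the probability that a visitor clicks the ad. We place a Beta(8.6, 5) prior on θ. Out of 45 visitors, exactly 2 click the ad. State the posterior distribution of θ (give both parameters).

Posterior: Beta(10.6, 48)

Observing 2 successes and 43 failures updates Beta(8.6, 5) by adding the success and failure counts to the two shape parameters: α = 8.6+2 = 10.6, β = 5+43 = 48.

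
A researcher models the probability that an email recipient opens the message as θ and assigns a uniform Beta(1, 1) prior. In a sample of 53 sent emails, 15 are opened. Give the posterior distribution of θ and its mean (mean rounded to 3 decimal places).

Posterior: Beta(16, 39); mean ≈ 0.291

Observing 15 successes and 38 failures updates Beta(1, 1) by adding the success and failure counts to the two shape parameters: α = 1+15 = 16, β = 1+38 = 39.
E[θ | data] = 16/(16+39) = 0.291.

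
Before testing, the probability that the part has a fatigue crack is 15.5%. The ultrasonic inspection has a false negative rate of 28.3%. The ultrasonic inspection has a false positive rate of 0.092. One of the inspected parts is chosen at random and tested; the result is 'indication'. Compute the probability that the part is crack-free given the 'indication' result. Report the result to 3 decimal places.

Write H for 'the part has a fatigue crack'. Prior odds H:¬H = 0.155/0.845 = 0.18343. For the 'indication' outcome, the likelihood ratio is 0.717/0.092 = 7.7935.
Posterior odds = 0.18343 × 7.7935 = 1.4296, so P(H|E) = 1.4296/(1+1.4296) = 0.588. Then P(¬H|E) = 1 − 0.588 = 0.412.

P(¬H | E) ≈ 0.412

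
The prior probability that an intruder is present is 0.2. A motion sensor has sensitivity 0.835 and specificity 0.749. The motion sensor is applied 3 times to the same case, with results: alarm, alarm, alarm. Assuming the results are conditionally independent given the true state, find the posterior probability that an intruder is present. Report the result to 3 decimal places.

Posterior P(H) ≈ 0.902

With H the event that an intruder is present, the joint likelihood of the observed sequence is P(data|H) = 0.835·0.835·0.835 = 0.58218 and P(data|¬H) = 0.251·0.251·0.251 = 0.015813.
Bayes: P(H|data) = 0.2·0.58218 / (0.2·0.58218 + 0.8·0.015813) = 0.11644/0.12909 = 0.9020.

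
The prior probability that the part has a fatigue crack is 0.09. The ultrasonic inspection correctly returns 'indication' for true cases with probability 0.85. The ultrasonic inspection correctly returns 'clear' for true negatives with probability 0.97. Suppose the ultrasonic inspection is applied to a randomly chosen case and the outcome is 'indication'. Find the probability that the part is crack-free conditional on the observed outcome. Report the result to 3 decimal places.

Let H be the event that the part has a fatigue crack. P(H) = 0.09, so P(¬H) = 0.91. With E the 'indication' result, P(E|H) = 0.85 and P(E|¬H) = 0.03.
P(E) = 0.85·0.09 + 0.03·0.91 = 0.076500 + 0.027300 = 0.10380.
By Bayes' theorem, P(H|E) = 0.076500 / 0.10380 = 0.737. Hence P(¬H|E) = 1 − 0.737 = 0.263.

P(¬H | E) ≈ 0.263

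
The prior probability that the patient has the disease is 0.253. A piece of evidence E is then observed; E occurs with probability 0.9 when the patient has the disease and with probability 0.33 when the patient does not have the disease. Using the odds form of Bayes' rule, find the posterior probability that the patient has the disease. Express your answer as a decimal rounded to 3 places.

Posterior probability ≈ 0.480

Prior odds = 0.253/(1−0.253) = 0.33869.
Likelihood ratio for E = 0.9/0.33 = 2.7273.
Posterior odds = prior odds × LR = 0.92369.
Posterior probability = odds/(1+odds) = 0.92369/1.9237 = 0.480.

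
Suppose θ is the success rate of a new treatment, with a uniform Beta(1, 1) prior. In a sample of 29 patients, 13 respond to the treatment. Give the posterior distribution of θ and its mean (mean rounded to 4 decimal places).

Observing 13 successes and 16 failures updates Beta(1, 1) by adding the success and failure counts to the two shape parameters: α = 1+13 = 14, β = 1+16 = 17.
Posterior mean = α/(α+β) = 14/31 = 0.4516.

Posterior: Beta(14, 17); mean ≈ 0.4516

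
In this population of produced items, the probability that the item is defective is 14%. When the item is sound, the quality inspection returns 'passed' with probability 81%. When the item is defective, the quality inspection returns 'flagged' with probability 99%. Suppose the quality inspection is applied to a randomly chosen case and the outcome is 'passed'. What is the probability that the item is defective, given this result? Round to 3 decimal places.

Write H for 'the item is defective'. Prior odds H:¬H = 0.14/0.86 = 0.16279. For the 'passed' outcome, the likelihood ratio is 0.01/0.81 = 0.012346.
Posterior odds = 0.16279 × 0.012346 = 0.0020098, so P(H|E) = 0.0020098/(1+0.0020098) = 0.002.

P(H | E) ≈ 0.002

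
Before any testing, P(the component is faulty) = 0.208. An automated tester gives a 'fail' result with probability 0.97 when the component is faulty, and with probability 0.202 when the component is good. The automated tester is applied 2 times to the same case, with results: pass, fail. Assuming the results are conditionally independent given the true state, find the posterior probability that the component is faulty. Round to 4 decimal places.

Posterior P(H) ≈ 0.0453

Let H be the event that the component is faulty; start with P(H) = 0.208. P('fail'|H) = 0.97, P('fail'|¬H) = 0.202.
Update on result 1 ('pass'): P(H) ← 0.03·0.2080 / (0.03·0.2080 + 0.798·0.7920) = 0.0062400/0.63826 = 0.0098.
Update on result 2 ('fail'): P(H) ← 0.97·0.0098 / (0.97·0.0098 + 0.202·0.9902) = 0.0094833/0.20951 = 0.0453.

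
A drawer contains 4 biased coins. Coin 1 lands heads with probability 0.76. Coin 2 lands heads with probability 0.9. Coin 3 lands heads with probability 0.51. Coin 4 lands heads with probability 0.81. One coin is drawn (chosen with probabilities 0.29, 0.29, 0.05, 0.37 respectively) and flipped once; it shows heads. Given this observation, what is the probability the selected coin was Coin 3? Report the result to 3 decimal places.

Tabulate prior·likelihood by source: [1] prior 0.29, lik 0.76, product 0.2204; [2] prior 0.29, lik 0.9, product 0.2610; [3] prior 0.05, lik 0.51, product 0.02550; [4] prior 0.37, lik 0.81, product 0.2997.
Normalizing constant = 0.80660; the posterior for Coin 3 is its product over the sum, 0.02550/0.80660 = 0.032.

Posterior probability ≈ 0.032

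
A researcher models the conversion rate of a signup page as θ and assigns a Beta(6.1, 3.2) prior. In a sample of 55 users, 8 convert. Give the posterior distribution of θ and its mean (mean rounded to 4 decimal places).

Posterior: Beta(14.1, 50.2); mean ≈ 0.2193

Observing 8 successes and 47 failures updates Beta(6.1, 3.2) by adding the success and failure counts to the two shape parameters: α = 6.1+8 = 14.1, β = 3.2+47 = 50.2.
E[θ | data] = 14.1/(14.1+50.2) = 0.2193.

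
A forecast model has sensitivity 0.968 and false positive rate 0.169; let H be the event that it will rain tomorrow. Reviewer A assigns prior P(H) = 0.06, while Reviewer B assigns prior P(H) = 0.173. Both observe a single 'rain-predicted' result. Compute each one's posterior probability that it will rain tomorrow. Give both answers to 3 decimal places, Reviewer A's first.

Reviewer A: 0.268; Reviewer B: 0.545

P('+'|H) = 0.968, P('+'|¬H) = 0.169.
Reviewer A: numerator 0.968·0.06 = 0.058080; evidence = 0.058080+0.169·0.94 = 0.21694; posterior = 0.268.
Reviewer B: numerator 0.968·0.173 = 0.16746; evidence = 0.16746+0.169·0.827 = 0.30723; posterior = 0.545.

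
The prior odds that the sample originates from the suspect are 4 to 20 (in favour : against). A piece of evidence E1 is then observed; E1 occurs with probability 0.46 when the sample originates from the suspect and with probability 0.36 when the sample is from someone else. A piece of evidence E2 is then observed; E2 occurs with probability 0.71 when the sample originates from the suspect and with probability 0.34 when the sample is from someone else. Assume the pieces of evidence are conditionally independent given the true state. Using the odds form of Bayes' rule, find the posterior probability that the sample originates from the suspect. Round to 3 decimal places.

Posterior probability ≈ 0.348

Prior odds = 4/20 = 0.20000.
Likelihood ratio for E1 = 0.46/0.36 = 1.2778.
Likelihood ratio for E2 = 0.71/0.34 = 2.0882.
Posterior odds = prior odds × LR₁ × LR₂ = 0.53366.
Posterior probability = odds/(1+odds) = 0.53366/1.5337 = 0.348.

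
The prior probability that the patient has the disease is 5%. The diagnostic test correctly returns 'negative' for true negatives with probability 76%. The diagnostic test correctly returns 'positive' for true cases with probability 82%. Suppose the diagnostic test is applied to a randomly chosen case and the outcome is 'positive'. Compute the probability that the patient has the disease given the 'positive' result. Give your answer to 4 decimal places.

P(H | E) ≈ 0.1524

Write H for 'the patient has the disease'. Prior odds H:¬H = 0.05/0.95 = 0.052632. For the 'positive' outcome, the likelihood ratio is 0.82/0.24 = 3.4167.
Posterior odds = 0.052632 × 3.4167 = 0.17982, so P(H|E) = 0.17982/(1+0.17982) = 0.1524.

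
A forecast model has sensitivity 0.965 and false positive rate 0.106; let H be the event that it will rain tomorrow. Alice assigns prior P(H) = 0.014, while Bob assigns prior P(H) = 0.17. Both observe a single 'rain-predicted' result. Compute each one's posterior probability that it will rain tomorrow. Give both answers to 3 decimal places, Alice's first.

Alice: 0.114; Bob: 0.651

P('+'|H) = 0.965, P('+'|¬H) = 0.106.
Alice: numerator 0.965·0.014 = 0.013510; evidence = 0.013510+0.106·0.986 = 0.11803; posterior = 0.114.
Bob: numerator 0.965·0.17 = 0.16405; evidence = 0.16405+0.106·0.83 = 0.25203; posterior = 0.651.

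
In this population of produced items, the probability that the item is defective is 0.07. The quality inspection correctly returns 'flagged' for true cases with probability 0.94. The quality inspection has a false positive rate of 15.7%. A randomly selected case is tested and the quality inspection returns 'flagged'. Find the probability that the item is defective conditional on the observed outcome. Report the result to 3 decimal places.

Write H for 'the item is defective'. Prior odds H:¬H = 0.07/0.93 = 0.075269. For the 'flagged' outcome, the likelihood ratio is 0.94/0.157 = 5.9873.
Posterior odds = 0.075269 × 5.9873 = 0.45065, so P(H|E) = 0.45065/(1+0.45065) = 0.311.

P(H | E) ≈ 0.311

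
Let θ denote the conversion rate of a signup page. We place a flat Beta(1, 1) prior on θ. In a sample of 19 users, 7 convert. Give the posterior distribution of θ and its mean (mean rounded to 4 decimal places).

Observing 7 successes and 12 failures updates Beta(1, 1) by adding the success and failure counts to the two shape parameters: α = 1+7 = 8, β = 1+12 = 13.
Posterior mean = α/(α+β) = 8/21 = 0.3810.

Posterior: Beta(8, 13); mean ≈ 0.3810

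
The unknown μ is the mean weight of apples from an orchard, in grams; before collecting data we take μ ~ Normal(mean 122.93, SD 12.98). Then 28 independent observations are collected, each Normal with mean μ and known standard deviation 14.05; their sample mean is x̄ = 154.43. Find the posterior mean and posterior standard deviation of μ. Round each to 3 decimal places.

Posterior mean ≈ 153.165; posterior SD ≈ 2.601

Prior precision 1/τ₀² = 1/12.98² = 0.00593541; data precision n/σ² = 28/14.05² = 0.141842.
Posterior precision = 0.00593541 + 0.141842 = 0.147778, giving posterior SD = 1/√0.147778 = 2.601.
Posterior mean = (0.00593541·122.93 + 0.141842·154.43) / 0.147778 = 153.165.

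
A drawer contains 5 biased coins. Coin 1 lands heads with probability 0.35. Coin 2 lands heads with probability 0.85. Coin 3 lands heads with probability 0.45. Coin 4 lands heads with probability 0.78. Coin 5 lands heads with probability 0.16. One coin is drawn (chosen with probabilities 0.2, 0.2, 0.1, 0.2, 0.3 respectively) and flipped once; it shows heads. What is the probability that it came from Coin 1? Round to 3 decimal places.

Posterior probability ≈ 0.143

Tabulate prior·likelihood by source: [1] prior 0.2, lik 0.35, product 0.07000; [2] prior 0.2, lik 0.85, product 0.1700; [3] prior 0.1, lik 0.45, product 0.04500; [4] prior 0.2, lik 0.78, product 0.1560; [5] prior 0.3, lik 0.16, product 0.04800.
Normalizing constant = 0.48900; the posterior for Coin 1 is its product over the sum, 0.07000/0.48900 = 0.143.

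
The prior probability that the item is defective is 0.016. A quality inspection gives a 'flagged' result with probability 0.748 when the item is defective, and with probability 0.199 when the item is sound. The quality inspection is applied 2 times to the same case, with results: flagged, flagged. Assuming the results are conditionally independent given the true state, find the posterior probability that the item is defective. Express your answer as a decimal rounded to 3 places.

Let H be the event that the item is defective; start with P(H) = 0.016. P('flagged'|H) = 0.748, P('flagged'|¬H) = 0.199.
Update on result 1 ('flagged'): P(H) ← 0.748·0.0160 / (0.748·0.0160 + 0.199·0.9840) = 0.011968/0.20778 = 0.0576.
Update on result 2 ('flagged'): P(H) ← 0.748·0.0576 / (0.748·0.0576 + 0.199·0.9424) = 0.043084/0.23062 = 0.1868.

Posterior P(H) ≈ 0.187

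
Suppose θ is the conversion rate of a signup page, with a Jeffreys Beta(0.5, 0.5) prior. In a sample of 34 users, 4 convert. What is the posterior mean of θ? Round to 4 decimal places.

Posterior mean ≈ 0.1286

The binomial likelihood is conjugate to the Beta prior: with 4 successes and 30 failures, the posterior is Beta(0.5+4, 0.5+30) = Beta(4.5, 30.5).
Posterior mean = α/(α+β) = 4.5/35 = 0.1286.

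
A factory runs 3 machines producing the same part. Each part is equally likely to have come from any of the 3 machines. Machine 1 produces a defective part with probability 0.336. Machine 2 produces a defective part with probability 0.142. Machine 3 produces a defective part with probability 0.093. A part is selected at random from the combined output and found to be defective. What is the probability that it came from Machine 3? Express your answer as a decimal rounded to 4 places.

Posterior probability ≈ 0.1629

P(defective|M1) = 0.336; P(defective|M2) = 0.142; P(defective|M3) = 0.093.
Prior × likelihood for each source: 0.333333·0.336=0.1120, 0.333333·0.142=0.04733, 0.333333·0.093=0.03100. Summing gives P(defective) = 0.19033.
P(Machine 3 | defective) = 0.03100 / 0.19033 = 0.1629.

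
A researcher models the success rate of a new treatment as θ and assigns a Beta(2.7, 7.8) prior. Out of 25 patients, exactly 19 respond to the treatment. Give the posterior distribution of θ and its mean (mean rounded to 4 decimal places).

The binomial likelihood is conjugate to the Beta prior: with 19 successes and 6 failures, the posterior is Beta(2.7+19, 7.8+6) = Beta(21.7, 13.8).
E[θ | data] = 21.7/(21.7+13.8) = 0.6113.

Posterior: Beta(21.7, 13.8); mean ≈ 0.6113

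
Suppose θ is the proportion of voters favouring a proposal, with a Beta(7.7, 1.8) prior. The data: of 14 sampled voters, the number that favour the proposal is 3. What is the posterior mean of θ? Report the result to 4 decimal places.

Observing 3 successes and 11 failures updates Beta(7.7, 1.8) by adding the success and failure counts to the two shape parameters: α = 7.7+3 = 10.7, β = 1.8+11 = 12.8.
E[θ | data] = 10.7/(10.7+12.8) = 0.4553.

Posterior mean ≈ 0.4553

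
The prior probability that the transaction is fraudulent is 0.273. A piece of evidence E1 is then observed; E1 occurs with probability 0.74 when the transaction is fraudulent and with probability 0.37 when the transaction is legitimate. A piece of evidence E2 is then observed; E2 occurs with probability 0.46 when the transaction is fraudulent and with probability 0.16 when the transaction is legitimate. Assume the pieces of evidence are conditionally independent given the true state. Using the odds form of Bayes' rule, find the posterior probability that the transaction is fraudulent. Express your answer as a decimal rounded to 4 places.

Posterior probability ≈ 0.6835

Prior odds = 0.273/(1−0.273) = 0.37552. In log-odds, ln(0.37552) = -0.97945.
Add log likelihood ratios: ln(2.0000) + ln(2.8750) = 1.7492.
Posterior log-odds = 0.76975, so posterior odds = exp(0.76975) = 2.1592. Converting, P(H|E) = 2.1592/3.1592 = 0.6835.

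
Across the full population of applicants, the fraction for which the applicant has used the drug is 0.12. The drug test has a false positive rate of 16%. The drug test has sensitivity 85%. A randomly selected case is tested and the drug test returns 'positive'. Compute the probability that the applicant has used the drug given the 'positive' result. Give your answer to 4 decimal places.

Let H be the event that the applicant has used the drug. P(H) = 0.12, so P(¬H) = 0.88. With E the 'positive' result, P(E|H) = 0.85 and P(E|¬H) = 0.16.
P(E) = 0.85·0.12 + 0.16·0.88 = 0.10200 + 0.14080 = 0.24280.
By Bayes' theorem, P(H|E) = 0.10200 / 0.24280 = 0.4201.

P(H | E) ≈ 0.4201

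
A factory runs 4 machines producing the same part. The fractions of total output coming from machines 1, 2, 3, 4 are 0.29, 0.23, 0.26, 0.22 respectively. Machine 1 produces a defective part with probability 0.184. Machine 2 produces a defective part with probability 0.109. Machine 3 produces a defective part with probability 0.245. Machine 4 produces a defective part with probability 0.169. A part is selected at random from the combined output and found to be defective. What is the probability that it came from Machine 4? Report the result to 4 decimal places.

Posterior probability ≈ 0.2074

P(defective|M1) = 0.184; P(defective|M2) = 0.109; P(defective|M3) = 0.245; P(defective|M4) = 0.169.
Prior × likelihood for each source: 0.29·0.184=0.05336, 0.23·0.109=0.02507, 0.26·0.245=0.06370, 0.22·0.169=0.03718. Summing gives P(defective) = 0.17931.
P(Machine 4 | defective) = 0.03718 / 0.17931 = 0.2074.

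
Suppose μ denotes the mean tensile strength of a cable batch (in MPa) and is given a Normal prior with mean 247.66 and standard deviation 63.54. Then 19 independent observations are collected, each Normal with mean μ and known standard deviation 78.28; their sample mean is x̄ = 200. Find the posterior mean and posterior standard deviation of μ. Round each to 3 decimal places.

Posterior mean ≈ 203.526; posterior SD ≈ 17.282

With known σ, the Normal prior is conjugate. Weight on the data is w = (n/σ²)/(n/σ² + 1/τ₀²) = 0.00310064/(0.00310064+0.00024769) = 0.92603.
Posterior mean = w·x̄ + (1−w)·μ₀ = 0.92603·200 + 0.073974·247.66 = 203.526. Posterior variance = 1/(0.00310064+0.00024769) = 298.656, so SD = 17.282.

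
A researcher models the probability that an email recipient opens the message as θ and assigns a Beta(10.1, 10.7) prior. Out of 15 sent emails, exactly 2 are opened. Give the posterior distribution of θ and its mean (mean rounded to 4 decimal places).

Posterior: Beta(12.1, 23.7); mean ≈ 0.3380

The binomial likelihood is conjugate to the Beta prior: with 2 successes and 13 failures, the posterior is Beta(10.1+2, 10.7+13) = Beta(12.1, 23.7).
E[θ | data] = 12.1/(12.1+23.7) = 0.3380.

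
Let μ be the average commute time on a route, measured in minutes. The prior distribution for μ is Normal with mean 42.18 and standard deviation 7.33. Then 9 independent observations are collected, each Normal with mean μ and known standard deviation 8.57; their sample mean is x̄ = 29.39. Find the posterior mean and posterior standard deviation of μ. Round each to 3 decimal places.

Posterior mean ≈ 31.076; posterior SD ≈ 2.662

Prior precision 1/τ₀² = 1/7.33² = 0.0186120; data precision n/σ² = 9/8.57² = 0.122541.
Posterior precision = 0.0186120 + 0.122541 = 0.141153, giving posterior SD = 1/√0.141153 = 2.662.
Posterior mean = (0.0186120·42.18 + 0.122541·29.39) / 0.141153 = 31.076.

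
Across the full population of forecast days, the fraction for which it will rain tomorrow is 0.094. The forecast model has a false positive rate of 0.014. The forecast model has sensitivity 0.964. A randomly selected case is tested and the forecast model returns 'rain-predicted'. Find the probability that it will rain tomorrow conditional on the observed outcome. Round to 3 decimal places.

Write H for 'it will rain tomorrow'. Prior odds H:¬H = 0.094/0.906 = 0.10375. For the 'rain-predicted' outcome, the likelihood ratio is 0.964/0.014 = 68.857.
Posterior odds = 0.10375 × 68.857 = 7.1441, so P(H|E) = 7.1441/(1+7.1441) = 0.877.

P(H | E) ≈ 0.877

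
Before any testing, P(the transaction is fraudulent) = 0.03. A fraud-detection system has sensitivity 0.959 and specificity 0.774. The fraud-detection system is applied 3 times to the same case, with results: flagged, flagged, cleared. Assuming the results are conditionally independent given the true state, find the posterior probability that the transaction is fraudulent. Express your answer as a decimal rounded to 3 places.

Posterior P(H) ≈ 0.029

Let H be the event that the transaction is fraudulent; start with P(H) = 0.03. P('flagged'|H) = 0.959, P('flagged'|¬H) = 0.226.
Update on result 1 ('flagged'): P(H) ← 0.959·0.0300 / (0.959·0.0300 + 0.226·0.9700) = 0.028770/0.24799 = 0.1160.
Update on result 2 ('flagged'): P(H) ← 0.959·0.1160 / (0.959·0.1160 + 0.226·0.8840) = 0.11126/0.31104 = 0.3577.
Update on result 3 ('cleared'): P(H) ← 0.041·0.3577 / (0.041·0.3577 + 0.774·0.6423) = 0.014665/0.51181 = 0.0287.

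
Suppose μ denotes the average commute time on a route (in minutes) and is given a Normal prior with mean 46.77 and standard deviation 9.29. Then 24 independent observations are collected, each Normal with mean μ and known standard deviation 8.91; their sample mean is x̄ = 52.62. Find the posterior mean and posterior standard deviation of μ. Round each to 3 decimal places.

With known σ, the Normal prior is conjugate. Weight on the data is w = (n/σ²)/(n/σ² + 1/τ₀²) = 0.302312/(0.302312+0.0115869) = 0.96309.
Posterior mean = w·x̄ + (1−w)·μ₀ = 0.96309·52.62 + 0.036913·46.77 = 52.404. Posterior variance = 1/(0.302312+0.0115869) = 3.18574, so SD = 1.785.

Posterior mean ≈ 52.404; posterior SD ≈ 1.785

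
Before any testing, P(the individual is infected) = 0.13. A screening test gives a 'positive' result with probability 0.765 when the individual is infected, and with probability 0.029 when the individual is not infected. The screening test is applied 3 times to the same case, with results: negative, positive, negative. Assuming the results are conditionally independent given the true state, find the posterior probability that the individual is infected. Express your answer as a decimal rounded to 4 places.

With H the event that the individual is infected, the joint likelihood of the observed sequence is P(data|H) = 0.235·0.765·0.235 = 0.042247 and P(data|¬H) = 0.971·0.029·0.971 = 0.027342.
Bayes: P(H|data) = 0.13·0.042247 / (0.13·0.042247 + 0.87·0.027342) = 0.0054921/0.029280 = 0.1876.

Posterior P(H) ≈ 0.1876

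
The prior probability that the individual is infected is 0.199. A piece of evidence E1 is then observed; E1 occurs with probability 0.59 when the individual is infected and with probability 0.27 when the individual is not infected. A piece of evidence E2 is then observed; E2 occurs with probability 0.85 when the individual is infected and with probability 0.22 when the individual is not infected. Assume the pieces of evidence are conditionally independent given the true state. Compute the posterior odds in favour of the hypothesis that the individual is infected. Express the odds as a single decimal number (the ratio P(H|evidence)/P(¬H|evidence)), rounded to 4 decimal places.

Posterior odds ≈ 2.0975

Prior odds = 0.199/(1−0.199) = 0.24844. In log-odds, ln(0.24844) = -1.3926.
Add log likelihood ratios: ln(2.1852) + ln(3.8636) = 2.1333.
Posterior log-odds = 0.74075, so posterior odds = exp(0.74075) = 2.0975.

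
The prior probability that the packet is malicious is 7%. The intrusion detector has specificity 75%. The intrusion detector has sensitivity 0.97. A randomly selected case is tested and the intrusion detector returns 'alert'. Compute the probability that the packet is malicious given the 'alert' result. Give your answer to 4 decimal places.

P(H | E) ≈ 0.2260

Let H be the event that the packet is malicious. P(H) = 0.07, so P(¬H) = 0.93. With E the 'alert' result, P(E|H) = 0.97 and P(E|¬H) = 0.25.
P(E) = 0.97·0.07 + 0.25·0.93 = 0.067900 + 0.23250 = 0.30040.
By Bayes' theorem, P(H|E) = 0.067900 / 0.30040 = 0.2260.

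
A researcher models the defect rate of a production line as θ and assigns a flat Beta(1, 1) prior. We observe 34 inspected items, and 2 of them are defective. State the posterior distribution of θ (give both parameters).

Posterior: Beta(3, 33)

Observing 2 successes and 32 failures updates Beta(1, 1) by adding the success and failure counts to the two shape parameters: α = 1+2 = 3, β = 1+32 = 33.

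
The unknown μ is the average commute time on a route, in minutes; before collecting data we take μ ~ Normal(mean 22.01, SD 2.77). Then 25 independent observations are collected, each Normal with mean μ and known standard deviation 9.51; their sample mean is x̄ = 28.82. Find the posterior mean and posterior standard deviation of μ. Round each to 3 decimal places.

With known σ, the Normal prior is conjugate. Weight on the data is w = (n/σ²)/(n/σ² + 1/τ₀²) = 0.276426/(0.276426+0.130329) = 0.67959.
Posterior mean = w·x̄ + (1−w)·μ₀ = 0.67959·28.82 + 0.32041·22.01 = 26.638. Posterior variance = 1/(0.276426+0.130329) = 2.45848, so SD = 1.568.

Posterior mean ≈ 26.638; posterior SD ≈ 1.568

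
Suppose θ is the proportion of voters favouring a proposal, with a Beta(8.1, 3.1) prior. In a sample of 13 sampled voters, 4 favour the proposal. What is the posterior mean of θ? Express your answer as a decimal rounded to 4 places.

Posterior mean ≈ 0.5000

The binomial likelihood is conjugate to the Beta prior: with 4 successes and 9 failures, the posterior is Beta(8.1+4, 3.1+9) = Beta(12.1, 12.1).
Posterior mean = α/(α+β) = 12.1/24.2 = 0.5000.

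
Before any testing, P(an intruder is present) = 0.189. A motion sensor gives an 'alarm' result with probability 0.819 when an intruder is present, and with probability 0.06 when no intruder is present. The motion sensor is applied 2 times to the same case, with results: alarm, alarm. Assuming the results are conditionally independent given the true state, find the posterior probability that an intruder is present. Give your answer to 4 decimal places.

Posterior P(H) ≈ 0.9775

With H the event that an intruder is present, the joint likelihood of the observed sequence is P(data|H) = 0.819·0.819 = 0.67076 and P(data|¬H) = 0.06·0.06 = 0.0036000.
Bayes: P(H|data) = 0.189·0.67076 / (0.189·0.67076 + 0.811·0.0036000) = 0.12677/0.12969 = 0.9775.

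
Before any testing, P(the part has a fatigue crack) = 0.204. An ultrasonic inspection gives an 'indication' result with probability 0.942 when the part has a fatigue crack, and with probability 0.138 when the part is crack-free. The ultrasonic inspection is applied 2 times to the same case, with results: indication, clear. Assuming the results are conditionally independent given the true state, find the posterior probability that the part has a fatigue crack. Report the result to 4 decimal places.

With H the event that the part has a fatigue crack, the joint likelihood of the observed sequence is P(data|H) = 0.942·0.058 = 0.054636 and P(data|¬H) = 0.138·0.862 = 0.11896.
Bayes: P(H|data) = 0.204·0.054636 / (0.204·0.054636 + 0.796·0.11896) = 0.011146/0.10583 = 0.1053.

Posterior P(H) ≈ 0.1053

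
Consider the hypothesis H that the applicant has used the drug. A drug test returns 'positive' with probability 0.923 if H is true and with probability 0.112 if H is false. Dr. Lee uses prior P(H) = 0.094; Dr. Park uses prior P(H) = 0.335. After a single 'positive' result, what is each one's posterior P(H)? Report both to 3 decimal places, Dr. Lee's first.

Dr. Lee: 0.461; Dr. Park: 0.806

The likelihood ratio for a 'positive' result is 0.923/0.112 = 8.2411.
Dr. Lee: prior odds 0.094/0.906 = 0.10375; posterior odds 0.85503; posterior probability 0.461.
Dr. Park: prior odds 0.335/0.665 = 0.50376; posterior odds 4.1515; posterior probability 0.806.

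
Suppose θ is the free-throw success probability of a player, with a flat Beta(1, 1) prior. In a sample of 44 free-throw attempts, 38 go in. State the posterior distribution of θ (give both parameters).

Observing 38 successes and 6 failures updates Beta(1, 1) by adding the success and failure counts to the two shape parameters: α = 1+38 = 39, β = 1+6 = 7.

Posterior: Beta(39, 7)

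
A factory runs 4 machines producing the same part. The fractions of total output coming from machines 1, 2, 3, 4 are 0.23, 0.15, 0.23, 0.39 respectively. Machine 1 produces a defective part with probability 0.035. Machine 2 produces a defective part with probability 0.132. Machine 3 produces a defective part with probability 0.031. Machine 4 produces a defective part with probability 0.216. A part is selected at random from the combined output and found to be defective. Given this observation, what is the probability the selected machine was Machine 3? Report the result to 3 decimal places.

Posterior probability ≈ 0.060

Tabulate prior·likelihood by source: [1] prior 0.23, lik 0.035, product 0.008050; [2] prior 0.15, lik 0.132, product 0.01980; [3] prior 0.23, lik 0.031, product 0.007130; [4] prior 0.39, lik 0.216, product 0.08424.
Normalizing constant = 0.11922; the posterior for Machine 3 is its product over the sum, 0.007130/0.11922 = 0.060.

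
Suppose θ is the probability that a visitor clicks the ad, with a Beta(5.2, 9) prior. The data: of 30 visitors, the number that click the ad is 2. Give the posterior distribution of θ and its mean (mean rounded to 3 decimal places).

Observing 2 successes and 28 failures updates Beta(5.2, 9) by adding the success and failure counts to the two shape parameters: α = 5.2+2 = 7.2, β = 9+28 = 37.
E[θ | data] = 7.2/(7.2+37) = 0.163.

Posterior: Beta(7.2, 37); mean ≈ 0.163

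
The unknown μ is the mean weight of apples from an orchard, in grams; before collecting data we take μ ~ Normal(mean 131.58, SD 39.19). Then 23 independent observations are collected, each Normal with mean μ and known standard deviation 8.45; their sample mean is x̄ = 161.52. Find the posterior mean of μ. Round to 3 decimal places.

Posterior mean ≈ 161.460

With known σ, the Normal prior is conjugate. Weight on the data is w = (n/σ²)/(n/σ² + 1/τ₀²) = 0.322118/(0.322118+0.00065110) = 0.99798.
Posterior mean = w·x̄ + (1−w)·μ₀ = 0.99798·161.52 + 0.0020172·131.58 = 161.460.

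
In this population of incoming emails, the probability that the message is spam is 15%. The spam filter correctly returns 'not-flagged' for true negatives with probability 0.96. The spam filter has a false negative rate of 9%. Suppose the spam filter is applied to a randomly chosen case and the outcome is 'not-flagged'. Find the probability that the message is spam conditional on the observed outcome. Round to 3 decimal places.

Write H for 'the message is spam'. Prior odds H:¬H = 0.15/0.85 = 0.17647. For the 'not-flagged' outcome, the likelihood ratio is 0.09/0.96 = 0.093750.
Posterior odds = 0.17647 × 0.093750 = 0.016544, so P(H|E) = 0.016544/(1+0.016544) = 0.016.

P(H | E) ≈ 0.016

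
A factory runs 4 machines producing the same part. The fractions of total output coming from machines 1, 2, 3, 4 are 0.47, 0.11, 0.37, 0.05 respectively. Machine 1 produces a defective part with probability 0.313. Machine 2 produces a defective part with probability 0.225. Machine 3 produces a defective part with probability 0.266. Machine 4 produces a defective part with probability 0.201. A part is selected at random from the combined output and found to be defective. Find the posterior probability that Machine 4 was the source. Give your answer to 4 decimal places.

Tabulate prior·likelihood by source: [1] prior 0.47, lik 0.313, product 0.1471; [2] prior 0.11, lik 0.225, product 0.02475; [3] prior 0.37, lik 0.266, product 0.09842; [4] prior 0.05, lik 0.201, product 0.01005.
Normalizing constant = 0.28033; the posterior for Machine 4 is its product over the sum, 0.01005/0.28033 = 0.0359.

Posterior probability ≈ 0.0359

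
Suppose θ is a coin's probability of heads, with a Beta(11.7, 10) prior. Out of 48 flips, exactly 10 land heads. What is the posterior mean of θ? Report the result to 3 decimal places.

Posterior mean ≈ 0.311

The binomial likelihood is conjugate to the Beta prior: with 10 successes and 38 failures, the posterior is Beta(11.7+10, 10+38) = Beta(21.7, 48).
E[θ | data] = 21.7/(21.7+48) = 0.311.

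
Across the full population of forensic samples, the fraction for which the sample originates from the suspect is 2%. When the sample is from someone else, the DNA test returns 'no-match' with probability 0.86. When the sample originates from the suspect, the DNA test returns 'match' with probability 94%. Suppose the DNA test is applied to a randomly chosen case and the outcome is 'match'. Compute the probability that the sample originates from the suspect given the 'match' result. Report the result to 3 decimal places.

Write H for 'the sample originates from the suspect'. Prior odds H:¬H = 0.02/0.98 = 0.020408. For the 'match' outcome, the likelihood ratio is 0.94/0.14 = 6.7143.
Posterior odds = 0.020408 × 6.7143 = 0.13703, so P(H|E) = 0.13703/(1+0.13703) = 0.121.

P(H | E) ≈ 0.121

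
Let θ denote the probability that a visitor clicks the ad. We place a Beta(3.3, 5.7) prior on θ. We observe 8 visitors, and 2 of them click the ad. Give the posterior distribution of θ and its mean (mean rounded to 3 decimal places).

The binomial likelihood is conjugate to the Beta prior: with 2 successes and 6 failures, the posterior is Beta(3.3+2, 5.7+6) = Beta(5.3, 11.7).
E[θ | data] = 5.3/(5.3+11.7) = 0.312.

Posterior: Beta(5.3, 11.7); mean ≈ 0.312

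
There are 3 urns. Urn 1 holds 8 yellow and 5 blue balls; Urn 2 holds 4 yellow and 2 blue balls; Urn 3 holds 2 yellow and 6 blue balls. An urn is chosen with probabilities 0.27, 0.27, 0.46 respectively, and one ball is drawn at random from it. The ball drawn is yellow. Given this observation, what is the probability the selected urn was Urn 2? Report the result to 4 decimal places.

Posterior probability ≈ 0.3903

P(yellow|Urn 1) = 0.6154; P(yellow|Urn 2) = 0.6667; P(yellow|Urn 3) = 0.25.
Prior × likelihood for each source: 0.27·0.6154=0.1662, 0.27·0.6667=0.1800, 0.46·0.25=0.1150. Summing gives P(yellow) = 0.46115.
P(Urn 2 | yellow) = 0.1800 / 0.46115 = 0.3903.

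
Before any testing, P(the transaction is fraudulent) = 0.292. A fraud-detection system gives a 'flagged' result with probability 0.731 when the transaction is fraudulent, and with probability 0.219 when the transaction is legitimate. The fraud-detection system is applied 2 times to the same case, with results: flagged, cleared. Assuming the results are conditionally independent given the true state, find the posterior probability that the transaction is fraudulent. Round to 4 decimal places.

Posterior P(H) ≈ 0.3216

With H the event that the transaction is fraudulent, the joint likelihood of the observed sequence is P(data|H) = 0.731·0.269 = 0.19664 and P(data|¬H) = 0.219·0.781 = 0.17104.
Bayes: P(H|data) = 0.292·0.19664 / (0.292·0.19664 + 0.708·0.17104) = 0.057419/0.17851 = 0.3216.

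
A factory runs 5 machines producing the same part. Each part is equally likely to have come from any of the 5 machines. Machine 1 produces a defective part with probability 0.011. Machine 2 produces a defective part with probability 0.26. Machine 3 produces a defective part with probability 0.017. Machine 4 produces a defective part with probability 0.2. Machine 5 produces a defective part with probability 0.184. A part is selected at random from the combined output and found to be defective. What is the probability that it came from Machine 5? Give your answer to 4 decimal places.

Posterior probability ≈ 0.2738

Tabulate prior·likelihood by source: [1] prior 0.2, lik 0.011, product 0.002200; [2] prior 0.2, lik 0.26, product 0.05200; [3] prior 0.2, lik 0.017, product 0.003400; [4] prior 0.2, lik 0.2, product 0.04000; [5] prior 0.2, lik 0.184, product 0.03680.
Normalizing constant = 0.13440; the posterior for Machine 5 is its product over the sum, 0.03680/0.13440 = 0.2738.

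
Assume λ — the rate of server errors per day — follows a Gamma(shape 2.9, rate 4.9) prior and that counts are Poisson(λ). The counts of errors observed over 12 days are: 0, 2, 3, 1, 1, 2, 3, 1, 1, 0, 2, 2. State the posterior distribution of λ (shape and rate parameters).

The Poisson likelihood adds the total count to the shape and the number of exposure periods to the rate. Here ∑xᵢ = 18 and n = 12, so shape 2.9→20.9 and rate 4.9→16.9.

Posterior: Gamma(shape=20.9, rate=16.9)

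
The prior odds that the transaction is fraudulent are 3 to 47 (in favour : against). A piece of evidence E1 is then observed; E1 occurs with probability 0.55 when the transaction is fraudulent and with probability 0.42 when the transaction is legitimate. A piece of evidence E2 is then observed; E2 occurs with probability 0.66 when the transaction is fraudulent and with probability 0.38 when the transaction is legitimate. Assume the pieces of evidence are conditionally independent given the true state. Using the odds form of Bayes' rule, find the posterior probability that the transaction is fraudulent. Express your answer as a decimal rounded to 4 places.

Posterior probability ≈ 0.1268

Prior odds = 3/47 = 0.063830.
Likelihood ratio for E1 = 0.55/0.42 = 1.3095.
Likelihood ratio for E2 = 0.66/0.38 = 1.7368.
Posterior odds = prior odds × LR₁ × LR₂ = 0.14518.
Posterior probability = odds/(1+odds) = 0.14518/1.1452 = 0.1268.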